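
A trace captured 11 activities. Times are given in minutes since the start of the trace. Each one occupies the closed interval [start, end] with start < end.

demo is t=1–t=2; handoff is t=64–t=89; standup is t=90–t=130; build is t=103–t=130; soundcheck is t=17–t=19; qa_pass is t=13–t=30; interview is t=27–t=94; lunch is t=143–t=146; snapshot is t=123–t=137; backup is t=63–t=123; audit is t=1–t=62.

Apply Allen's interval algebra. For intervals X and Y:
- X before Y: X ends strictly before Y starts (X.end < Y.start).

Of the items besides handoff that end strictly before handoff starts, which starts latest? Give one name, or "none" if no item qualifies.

soundcheck

Target handoff = [t=64, t=89].
audit [t=1, t=62] → before → candidate.
backup [t=63, t=123] → contains → excluded.
build [t=103, t=130] → after → excluded.
demo [t=1, t=2] → before → candidate.
interview [t=27, t=94] → contains → excluded.
lunch [t=143, t=146] → after → excluded.
qa_pass [t=13, t=30] → before → candidate.
snapshot [t=123, t=137] → after → excluded.
soundcheck [t=17, t=19] → before → candidate.
standup [t=90, t=130] → after → excluded.
Among candidates, latest start is t=17 → soundcheck.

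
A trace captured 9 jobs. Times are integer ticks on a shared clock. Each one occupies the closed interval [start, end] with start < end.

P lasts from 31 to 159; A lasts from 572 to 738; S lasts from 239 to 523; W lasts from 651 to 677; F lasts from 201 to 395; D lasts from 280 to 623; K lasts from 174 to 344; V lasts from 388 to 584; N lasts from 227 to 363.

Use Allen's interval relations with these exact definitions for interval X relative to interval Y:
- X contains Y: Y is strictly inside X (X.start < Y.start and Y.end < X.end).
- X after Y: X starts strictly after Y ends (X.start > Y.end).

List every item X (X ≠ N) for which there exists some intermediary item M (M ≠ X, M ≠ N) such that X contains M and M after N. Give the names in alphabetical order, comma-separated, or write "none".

Target N = [227, 363].
Intermediaries M with M after N: A, V, W.
Via A — items with X contains A: none.
Via V — items with X contains V: D.
Via W — items with X contains W: A.
Union: A, D.

A, D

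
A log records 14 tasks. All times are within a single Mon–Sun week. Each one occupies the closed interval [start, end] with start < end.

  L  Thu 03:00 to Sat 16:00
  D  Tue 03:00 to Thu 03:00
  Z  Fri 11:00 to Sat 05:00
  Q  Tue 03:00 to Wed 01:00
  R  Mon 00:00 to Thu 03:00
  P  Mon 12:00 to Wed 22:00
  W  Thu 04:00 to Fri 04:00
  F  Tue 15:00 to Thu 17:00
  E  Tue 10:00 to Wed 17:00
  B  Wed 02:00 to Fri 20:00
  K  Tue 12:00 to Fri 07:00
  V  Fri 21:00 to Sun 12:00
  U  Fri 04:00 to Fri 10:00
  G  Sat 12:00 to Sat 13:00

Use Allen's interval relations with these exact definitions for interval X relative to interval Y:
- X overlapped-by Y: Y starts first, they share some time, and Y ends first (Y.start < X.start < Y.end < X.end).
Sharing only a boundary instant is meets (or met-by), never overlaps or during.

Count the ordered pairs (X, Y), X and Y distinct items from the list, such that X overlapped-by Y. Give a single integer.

Checking all 182 ordered pairs for relation 'overlapped-by'; matching pairs in alphabetical order:
(B, D): B overlapped-by D ✓
(B, E): B overlapped-by E ✓
(B, F): B overlapped-by F ✓
(B, K): B overlapped-by K ✓
(B, P): B overlapped-by P ✓
(B, R): B overlapped-by R ✓
(D, P): D overlapped-by P ✓
(E, Q): E overlapped-by Q ✓
(F, D): F overlapped-by D ✓
(F, E): F overlapped-by E ✓
(F, P): F overlapped-by P ✓
(F, Q): F overlapped-by Q ✓
(F, R): F overlapped-by R ✓
(K, D): K overlapped-by D ✓
(K, E): K overlapped-by E ✓
(K, P): K overlapped-by P ✓
(K, Q): K overlapped-by Q ✓
(K, R): K overlapped-by R ✓
(L, B): L overlapped-by B ✓
(L, F): L overlapped-by F ✓
(L, K): L overlapped-by K ✓
(U, K): U overlapped-by K ✓
(V, L): V overlapped-by L ✓
(V, Z): V overlapped-by Z ✓
... plus 2 further pairs not listed.
Count: 26.

26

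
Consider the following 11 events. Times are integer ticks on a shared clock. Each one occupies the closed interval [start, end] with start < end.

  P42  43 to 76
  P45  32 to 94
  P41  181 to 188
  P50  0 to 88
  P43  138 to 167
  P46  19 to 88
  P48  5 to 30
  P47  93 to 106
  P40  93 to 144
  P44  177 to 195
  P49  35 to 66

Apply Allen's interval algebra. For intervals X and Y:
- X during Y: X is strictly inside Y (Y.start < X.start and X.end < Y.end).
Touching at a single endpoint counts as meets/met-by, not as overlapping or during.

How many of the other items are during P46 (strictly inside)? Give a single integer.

Target P46 = [19, 88].
P40 [93, 144] → after → no.
P41 [181, 188] → after → no.
P42 [43, 76] → during → counts.
P43 [138, 167] → after → no.
P44 [177, 195] → after → no.
P45 [32, 94] → overlapped-by → no.
P47 [93, 106] → after → no.
P48 [5, 30] → overlaps → no.
P49 [35, 66] → during → counts.
P50 [0, 88] → finished-by → no.
Total: 2.

2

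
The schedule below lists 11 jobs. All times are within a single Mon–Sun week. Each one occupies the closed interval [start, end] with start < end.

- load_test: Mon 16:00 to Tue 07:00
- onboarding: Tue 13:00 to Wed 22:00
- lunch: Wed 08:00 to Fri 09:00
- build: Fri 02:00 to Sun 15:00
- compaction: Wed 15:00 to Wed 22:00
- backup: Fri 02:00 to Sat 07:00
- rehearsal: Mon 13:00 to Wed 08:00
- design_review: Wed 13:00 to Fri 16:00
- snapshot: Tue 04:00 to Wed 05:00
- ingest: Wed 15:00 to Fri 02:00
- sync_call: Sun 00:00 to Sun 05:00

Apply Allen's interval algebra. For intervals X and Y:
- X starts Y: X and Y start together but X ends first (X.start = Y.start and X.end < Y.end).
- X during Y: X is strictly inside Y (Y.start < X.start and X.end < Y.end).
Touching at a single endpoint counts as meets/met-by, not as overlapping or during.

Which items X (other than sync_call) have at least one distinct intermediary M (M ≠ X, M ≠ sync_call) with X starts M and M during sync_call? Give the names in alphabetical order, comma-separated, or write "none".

none

Target sync_call = [Sun 00:00, Sun 05:00].
Intermediaries M with M during sync_call: none.
Union: none.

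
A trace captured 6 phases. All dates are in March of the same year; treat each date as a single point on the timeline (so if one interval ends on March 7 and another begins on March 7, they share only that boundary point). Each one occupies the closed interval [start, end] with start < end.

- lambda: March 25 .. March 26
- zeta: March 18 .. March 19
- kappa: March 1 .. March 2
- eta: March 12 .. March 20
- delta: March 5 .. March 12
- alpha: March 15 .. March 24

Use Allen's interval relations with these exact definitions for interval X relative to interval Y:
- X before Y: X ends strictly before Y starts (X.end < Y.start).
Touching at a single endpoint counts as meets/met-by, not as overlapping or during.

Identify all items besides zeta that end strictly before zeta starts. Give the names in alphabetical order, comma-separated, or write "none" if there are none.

Target zeta = [March 18, March 19].
alpha [March 15, March 24] → contains → no.
delta [March 5, March 12] → before → yes.
eta [March 12, March 20] → contains → no.
kappa [March 1, March 2] → before → yes.
lambda [March 25, March 26] → after → no.
Result: delta, kappa.

delta, kappa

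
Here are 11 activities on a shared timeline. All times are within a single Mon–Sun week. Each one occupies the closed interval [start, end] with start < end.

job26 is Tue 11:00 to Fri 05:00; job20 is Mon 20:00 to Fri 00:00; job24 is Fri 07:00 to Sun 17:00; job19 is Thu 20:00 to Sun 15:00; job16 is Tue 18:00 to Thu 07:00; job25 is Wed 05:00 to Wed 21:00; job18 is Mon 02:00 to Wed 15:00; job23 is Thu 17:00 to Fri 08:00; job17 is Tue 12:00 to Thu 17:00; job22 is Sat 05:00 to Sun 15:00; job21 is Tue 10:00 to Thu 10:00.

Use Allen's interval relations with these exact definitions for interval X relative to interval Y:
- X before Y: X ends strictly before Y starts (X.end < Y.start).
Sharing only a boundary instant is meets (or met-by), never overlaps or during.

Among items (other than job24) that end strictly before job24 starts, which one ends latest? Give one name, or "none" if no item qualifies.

job26

Target job24 = [Fri 07:00, Sun 17:00].
job16 [Tue 18:00, Thu 07:00] → before → candidate.
job17 [Tue 12:00, Thu 17:00] → before → candidate.
job18 [Mon 02:00, Wed 15:00] → before → candidate.
job19 [Thu 20:00, Sun 15:00] → overlaps → excluded.
job20 [Mon 20:00, Fri 00:00] → before → candidate.
job21 [Tue 10:00, Thu 10:00] → before → candidate.
job22 [Sat 05:00, Sun 15:00] → during → excluded.
job23 [Thu 17:00, Fri 08:00] → overlaps → excluded.
job25 [Wed 05:00, Wed 21:00] → before → candidate.
job26 [Tue 11:00, Fri 05:00] → before → candidate.
Among candidates, latest end is Fri 05:00 → job26.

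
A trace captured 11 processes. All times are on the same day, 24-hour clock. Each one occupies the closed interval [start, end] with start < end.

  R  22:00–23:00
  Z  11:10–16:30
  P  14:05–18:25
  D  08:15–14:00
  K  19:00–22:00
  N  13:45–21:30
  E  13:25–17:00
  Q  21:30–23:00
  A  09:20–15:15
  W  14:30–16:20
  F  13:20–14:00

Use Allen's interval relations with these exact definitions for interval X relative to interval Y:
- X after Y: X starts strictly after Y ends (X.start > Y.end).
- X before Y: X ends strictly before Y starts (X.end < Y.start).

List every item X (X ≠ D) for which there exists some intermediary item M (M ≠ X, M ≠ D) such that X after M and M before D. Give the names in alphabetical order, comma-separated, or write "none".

Target D = [08:15, 14:00].
Intermediaries M with M before D: none.
Union: none.

none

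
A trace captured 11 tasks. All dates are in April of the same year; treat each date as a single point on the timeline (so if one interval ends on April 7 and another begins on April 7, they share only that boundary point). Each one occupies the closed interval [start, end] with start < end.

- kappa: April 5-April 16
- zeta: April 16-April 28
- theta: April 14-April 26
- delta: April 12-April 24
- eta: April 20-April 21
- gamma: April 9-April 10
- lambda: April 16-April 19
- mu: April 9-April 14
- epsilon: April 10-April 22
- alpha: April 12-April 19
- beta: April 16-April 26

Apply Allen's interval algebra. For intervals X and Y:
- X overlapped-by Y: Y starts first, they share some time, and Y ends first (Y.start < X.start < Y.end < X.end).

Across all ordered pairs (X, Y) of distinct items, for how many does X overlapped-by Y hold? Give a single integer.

Checking all 110 ordered pairs for relation 'overlapped-by'; matching pairs in alphabetical order:
(alpha, kappa): alpha overlapped-by kappa ✓
(alpha, mu): alpha overlapped-by mu ✓
(beta, alpha): beta overlapped-by alpha ✓
(beta, delta): beta overlapped-by delta ✓
(beta, epsilon): beta overlapped-by epsilon ✓
(delta, epsilon): delta overlapped-by epsilon ✓
(delta, kappa): delta overlapped-by kappa ✓
(delta, mu): delta overlapped-by mu ✓
(epsilon, kappa): epsilon overlapped-by kappa ✓
(epsilon, mu): epsilon overlapped-by mu ✓
(theta, alpha): theta overlapped-by alpha ✓
(theta, delta): theta overlapped-by delta ✓
(theta, epsilon): theta overlapped-by epsilon ✓
(theta, kappa): theta overlapped-by kappa ✓
(zeta, alpha): zeta overlapped-by alpha ✓
(zeta, delta): zeta overlapped-by delta ✓
(zeta, epsilon): zeta overlapped-by epsilon ✓
(zeta, theta): zeta overlapped-by theta ✓
Count: 18.

18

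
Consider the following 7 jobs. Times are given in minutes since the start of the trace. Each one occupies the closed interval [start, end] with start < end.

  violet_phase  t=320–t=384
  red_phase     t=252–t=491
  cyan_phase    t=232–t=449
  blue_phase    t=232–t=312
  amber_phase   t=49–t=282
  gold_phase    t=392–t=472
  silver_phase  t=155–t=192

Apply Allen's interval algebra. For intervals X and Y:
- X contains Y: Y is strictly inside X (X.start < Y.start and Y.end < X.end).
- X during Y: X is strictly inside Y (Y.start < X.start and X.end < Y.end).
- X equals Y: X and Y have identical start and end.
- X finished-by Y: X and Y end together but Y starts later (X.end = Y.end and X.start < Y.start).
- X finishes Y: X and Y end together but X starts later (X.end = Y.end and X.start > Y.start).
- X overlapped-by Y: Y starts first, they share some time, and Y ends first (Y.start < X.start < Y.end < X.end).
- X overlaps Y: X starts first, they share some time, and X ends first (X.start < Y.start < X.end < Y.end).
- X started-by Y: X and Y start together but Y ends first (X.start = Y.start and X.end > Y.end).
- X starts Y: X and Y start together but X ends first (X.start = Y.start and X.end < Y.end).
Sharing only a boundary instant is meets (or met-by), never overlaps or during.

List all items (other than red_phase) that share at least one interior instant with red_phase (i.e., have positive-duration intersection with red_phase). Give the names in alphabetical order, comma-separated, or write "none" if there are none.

Target red_phase = [t=252, t=491].
amber_phase [t=49, t=282] → overlaps → yes.
blue_phase [t=232, t=312] → overlaps → yes.
cyan_phase [t=232, t=449] → overlaps → yes.
gold_phase [t=392, t=472] → during → yes.
silver_phase [t=155, t=192] → before → no.
violet_phase [t=320, t=384] → during → yes.
Result: amber_phase, blue_phase, cyan_phase, gold_phase, violet_phase.

amber_phase, blue_phase, cyan_phase, gold_phase, violet_phase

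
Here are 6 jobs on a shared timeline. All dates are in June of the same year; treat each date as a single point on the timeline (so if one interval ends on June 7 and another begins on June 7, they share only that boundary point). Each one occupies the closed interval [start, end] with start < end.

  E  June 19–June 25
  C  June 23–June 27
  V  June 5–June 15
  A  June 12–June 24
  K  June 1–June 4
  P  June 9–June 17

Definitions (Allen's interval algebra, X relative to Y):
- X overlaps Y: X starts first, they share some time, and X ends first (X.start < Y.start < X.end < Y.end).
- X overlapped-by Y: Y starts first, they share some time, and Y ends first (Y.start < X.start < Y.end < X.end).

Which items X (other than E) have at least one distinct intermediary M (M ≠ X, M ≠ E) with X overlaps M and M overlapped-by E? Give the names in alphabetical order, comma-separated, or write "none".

Target E = [June 19, June 25].
Intermediaries M with M overlapped-by E: C.
Via C — items with X overlaps C: A.
Union: A.

A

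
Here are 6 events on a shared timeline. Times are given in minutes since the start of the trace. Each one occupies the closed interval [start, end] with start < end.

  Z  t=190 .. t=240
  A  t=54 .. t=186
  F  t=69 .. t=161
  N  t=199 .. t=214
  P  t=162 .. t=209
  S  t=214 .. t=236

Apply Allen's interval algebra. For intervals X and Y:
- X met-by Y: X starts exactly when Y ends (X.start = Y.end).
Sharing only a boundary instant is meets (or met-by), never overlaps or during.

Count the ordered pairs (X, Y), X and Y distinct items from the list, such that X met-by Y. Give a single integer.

Checking all 30 ordered pairs for relation 'met-by'; matching pairs in alphabetical order:
(S, N): S met-by N ✓
Count: 1.

1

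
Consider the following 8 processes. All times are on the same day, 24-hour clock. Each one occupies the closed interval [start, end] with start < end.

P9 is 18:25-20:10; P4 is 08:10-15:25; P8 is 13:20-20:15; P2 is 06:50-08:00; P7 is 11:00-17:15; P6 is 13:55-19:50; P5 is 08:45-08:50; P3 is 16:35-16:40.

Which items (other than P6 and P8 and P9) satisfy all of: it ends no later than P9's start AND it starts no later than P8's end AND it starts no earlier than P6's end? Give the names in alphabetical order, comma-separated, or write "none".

Conditions: its end is no later than P9's start (X.end <= 18:25) AND its start is no later than P8's end (X.start <= 20:15) AND its start is no earlier than P6's end (X.start >= 19:50).
P2: end 08:00 <= 18:25? ✓; start 06:50 <= 20:15? ✓; start 06:50 >= 19:50? ✗ → no.
P3: end 16:40 <= 18:25? ✓; start 16:35 <= 20:15? ✓; start 16:35 >= 19:50? ✗ → no.
P4: end 15:25 <= 18:25? ✓; start 08:10 <= 20:15? ✓; start 08:10 >= 19:50? ✗ → no.
P5: end 08:50 <= 18:25? ✓; start 08:45 <= 20:15? ✓; start 08:45 >= 19:50? ✗ → no.
P7: end 17:15 <= 18:25? ✓; start 11:00 <= 20:15? ✓; start 11:00 >= 19:50? ✗ → no.
Result: none.

none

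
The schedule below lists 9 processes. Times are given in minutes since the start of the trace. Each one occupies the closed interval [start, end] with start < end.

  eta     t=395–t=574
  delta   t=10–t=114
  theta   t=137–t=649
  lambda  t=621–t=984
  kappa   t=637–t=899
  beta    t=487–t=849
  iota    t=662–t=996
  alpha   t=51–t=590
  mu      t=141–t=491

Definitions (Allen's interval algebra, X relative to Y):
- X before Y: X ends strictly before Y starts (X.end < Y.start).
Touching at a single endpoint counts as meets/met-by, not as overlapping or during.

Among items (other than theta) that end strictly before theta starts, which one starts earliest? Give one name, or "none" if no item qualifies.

Target theta = [t=137, t=649].
alpha [t=51, t=590] → overlaps → excluded.
beta [t=487, t=849] → overlapped-by → excluded.
delta [t=10, t=114] → before → candidate.
eta [t=395, t=574] → during → excluded.
iota [t=662, t=996] → after → excluded.
kappa [t=637, t=899] → overlapped-by → excluded.
lambda [t=621, t=984] → overlapped-by → excluded.
mu [t=141, t=491] → during → excluded.
Among candidates, earliest start is t=10 → delta.

delta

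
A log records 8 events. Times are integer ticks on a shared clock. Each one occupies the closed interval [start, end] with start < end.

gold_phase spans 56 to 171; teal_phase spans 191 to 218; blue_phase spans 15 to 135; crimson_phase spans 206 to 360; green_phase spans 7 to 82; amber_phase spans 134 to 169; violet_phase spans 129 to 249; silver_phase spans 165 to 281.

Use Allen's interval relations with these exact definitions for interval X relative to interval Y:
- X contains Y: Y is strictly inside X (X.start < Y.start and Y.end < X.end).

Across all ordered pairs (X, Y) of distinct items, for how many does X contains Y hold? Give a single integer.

4

Checking all 56 ordered pairs for relation 'contains'; matching pairs in alphabetical order:
(gold_phase, amber_phase): gold_phase contains amber_phase ✓
(silver_phase, teal_phase): silver_phase contains teal_phase ✓
(violet_phase, amber_phase): violet_phase contains amber_phase ✓
(violet_phase, teal_phase): violet_phase contains teal_phase ✓
Count: 4.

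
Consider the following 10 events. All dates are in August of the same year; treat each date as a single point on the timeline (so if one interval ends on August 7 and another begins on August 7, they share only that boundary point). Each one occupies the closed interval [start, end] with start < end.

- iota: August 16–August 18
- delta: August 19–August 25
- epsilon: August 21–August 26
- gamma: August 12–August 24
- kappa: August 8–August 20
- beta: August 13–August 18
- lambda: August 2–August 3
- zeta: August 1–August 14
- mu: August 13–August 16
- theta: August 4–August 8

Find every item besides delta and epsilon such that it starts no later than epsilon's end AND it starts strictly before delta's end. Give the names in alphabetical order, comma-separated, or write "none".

Conditions: its start is no later than epsilon's end (X.start <= August 26) AND its start is strictly before delta's end (X.start < August 25).
beta: start August 13 <= August 26? ✓; start August 13 < August 25? ✓ → yes.
gamma: start August 12 <= August 26? ✓; start August 12 < August 25? ✓ → yes.
iota: start August 16 <= August 26? ✓; start August 16 < August 25? ✓ → yes.
kappa: start August 8 <= August 26? ✓; start August 8 < August 25? ✓ → yes.
lambda: start August 2 <= August 26? ✓; start August 2 < August 25? ✓ → yes.
mu: start August 13 <= August 26? ✓; start August 13 < August 25? ✓ → yes.
theta: start August 4 <= August 26? ✓; start August 4 < August 25? ✓ → yes.
zeta: start August 1 <= August 26? ✓; start August 1 < August 25? ✓ → yes.
Result: beta, gamma, iota, kappa, lambda, mu, theta, zeta.

beta, gamma, iota, kappa, lambda, mu, theta, zeta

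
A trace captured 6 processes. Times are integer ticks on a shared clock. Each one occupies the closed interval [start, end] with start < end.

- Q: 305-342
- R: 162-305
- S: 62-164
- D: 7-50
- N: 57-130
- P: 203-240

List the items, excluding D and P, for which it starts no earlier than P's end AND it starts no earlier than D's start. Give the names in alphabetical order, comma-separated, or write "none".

Conditions: its start is no earlier than P's end (X.start >= 240) AND its start is no earlier than D's start (X.start >= 7).
N: start 57 >= 240? ✗; start 57 >= 7? ✓ → no.
Q: start 305 >= 240? ✓; start 305 >= 7? ✓ → yes.
R: start 162 >= 240? ✗; start 162 >= 7? ✓ → no.
S: start 62 >= 240? ✗; start 62 >= 7? ✓ → no.
Result: Q.

Q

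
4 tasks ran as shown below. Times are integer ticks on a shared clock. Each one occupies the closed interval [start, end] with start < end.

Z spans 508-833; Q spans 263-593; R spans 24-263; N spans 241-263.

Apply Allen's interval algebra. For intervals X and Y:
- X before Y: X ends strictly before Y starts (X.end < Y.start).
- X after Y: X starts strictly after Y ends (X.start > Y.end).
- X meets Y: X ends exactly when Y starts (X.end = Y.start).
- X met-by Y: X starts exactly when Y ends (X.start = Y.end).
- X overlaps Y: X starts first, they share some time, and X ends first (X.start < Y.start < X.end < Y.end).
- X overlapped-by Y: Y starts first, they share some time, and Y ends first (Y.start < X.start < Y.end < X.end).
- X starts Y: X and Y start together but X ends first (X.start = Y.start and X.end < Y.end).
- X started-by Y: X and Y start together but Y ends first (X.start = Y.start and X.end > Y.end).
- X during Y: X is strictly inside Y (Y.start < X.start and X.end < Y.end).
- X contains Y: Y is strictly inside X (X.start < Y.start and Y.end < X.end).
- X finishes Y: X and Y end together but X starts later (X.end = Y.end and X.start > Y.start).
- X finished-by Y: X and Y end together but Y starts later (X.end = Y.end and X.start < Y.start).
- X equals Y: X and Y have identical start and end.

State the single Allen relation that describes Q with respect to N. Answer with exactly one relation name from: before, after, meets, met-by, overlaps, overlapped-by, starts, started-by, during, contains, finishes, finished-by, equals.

met-by

Q = [263, 593]; N = [241, 263].
Compare endpoints: Q.start > N.start, Q.start = N.end, Q.end > N.start, Q.end > N.end.
That pattern is 'met-by'.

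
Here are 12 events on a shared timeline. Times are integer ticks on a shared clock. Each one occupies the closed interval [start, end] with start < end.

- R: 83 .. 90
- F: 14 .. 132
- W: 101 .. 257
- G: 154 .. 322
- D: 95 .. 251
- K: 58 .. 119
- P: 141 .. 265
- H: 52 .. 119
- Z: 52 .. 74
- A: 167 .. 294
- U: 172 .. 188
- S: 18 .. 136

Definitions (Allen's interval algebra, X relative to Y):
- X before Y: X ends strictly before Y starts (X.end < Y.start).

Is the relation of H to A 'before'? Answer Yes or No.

H = [52, 119], A = [167, 294].
Actual relation of H to A: before.
Asked whether 'before' holds → Yes.

Yes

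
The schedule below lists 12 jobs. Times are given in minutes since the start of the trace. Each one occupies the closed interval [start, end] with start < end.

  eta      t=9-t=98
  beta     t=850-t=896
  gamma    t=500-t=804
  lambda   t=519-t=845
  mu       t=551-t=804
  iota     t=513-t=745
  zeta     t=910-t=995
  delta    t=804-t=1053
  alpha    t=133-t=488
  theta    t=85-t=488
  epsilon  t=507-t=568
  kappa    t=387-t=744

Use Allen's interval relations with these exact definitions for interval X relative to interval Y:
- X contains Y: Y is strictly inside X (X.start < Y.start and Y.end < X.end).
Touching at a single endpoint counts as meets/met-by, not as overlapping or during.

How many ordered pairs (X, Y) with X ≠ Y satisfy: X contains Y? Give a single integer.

Checking all 132 ordered pairs for relation 'contains'; matching pairs in alphabetical order:
(delta, beta): delta contains beta ✓
(delta, zeta): delta contains zeta ✓
(gamma, epsilon): gamma contains epsilon ✓
(gamma, iota): gamma contains iota ✓
(kappa, epsilon): kappa contains epsilon ✓
(lambda, mu): lambda contains mu ✓
Count: 6.

6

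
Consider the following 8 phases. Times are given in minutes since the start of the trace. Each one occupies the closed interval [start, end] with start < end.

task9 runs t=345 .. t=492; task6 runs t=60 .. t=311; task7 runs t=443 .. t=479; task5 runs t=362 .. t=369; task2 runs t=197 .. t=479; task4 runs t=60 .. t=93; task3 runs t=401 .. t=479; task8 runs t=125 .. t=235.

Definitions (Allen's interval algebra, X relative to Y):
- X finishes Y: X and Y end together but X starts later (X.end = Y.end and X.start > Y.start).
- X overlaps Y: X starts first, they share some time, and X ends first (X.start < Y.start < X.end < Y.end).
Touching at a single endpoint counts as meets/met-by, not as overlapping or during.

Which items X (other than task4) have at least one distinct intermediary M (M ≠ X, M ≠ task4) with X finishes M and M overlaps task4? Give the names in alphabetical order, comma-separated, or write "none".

Target task4 = [t=60, t=93].
Intermediaries M with M overlaps task4: none.
Union: none.

none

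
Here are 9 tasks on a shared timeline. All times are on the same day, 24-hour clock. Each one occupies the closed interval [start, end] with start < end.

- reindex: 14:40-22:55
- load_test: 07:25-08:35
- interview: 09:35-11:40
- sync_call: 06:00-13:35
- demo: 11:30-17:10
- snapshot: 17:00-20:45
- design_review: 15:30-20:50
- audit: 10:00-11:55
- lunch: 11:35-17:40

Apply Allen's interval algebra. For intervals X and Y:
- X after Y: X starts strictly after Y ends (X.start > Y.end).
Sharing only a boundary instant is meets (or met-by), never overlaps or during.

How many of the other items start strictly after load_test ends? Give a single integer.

7

Target load_test = [07:25, 08:35].
audit [10:00, 11:55] → after → counts.
demo [11:30, 17:10] → after → counts.
design_review [15:30, 20:50] → after → counts.
interview [09:35, 11:40] → after → counts.
lunch [11:35, 17:40] → after → counts.
reindex [14:40, 22:55] → after → counts.
snapshot [17:00, 20:45] → after → counts.
sync_call [06:00, 13:35] → contains → no.
Total: 7.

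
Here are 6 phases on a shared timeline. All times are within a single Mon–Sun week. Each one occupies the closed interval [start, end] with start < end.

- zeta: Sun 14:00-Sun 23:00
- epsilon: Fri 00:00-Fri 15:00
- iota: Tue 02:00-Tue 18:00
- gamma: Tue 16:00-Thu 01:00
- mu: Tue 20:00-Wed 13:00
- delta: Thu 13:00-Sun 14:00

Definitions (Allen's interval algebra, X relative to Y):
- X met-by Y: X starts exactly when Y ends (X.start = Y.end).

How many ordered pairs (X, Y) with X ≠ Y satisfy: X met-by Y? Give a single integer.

Checking all 30 ordered pairs for relation 'met-by'; matching pairs in alphabetical order:
(zeta, delta): zeta met-by delta ✓
Count: 1.

1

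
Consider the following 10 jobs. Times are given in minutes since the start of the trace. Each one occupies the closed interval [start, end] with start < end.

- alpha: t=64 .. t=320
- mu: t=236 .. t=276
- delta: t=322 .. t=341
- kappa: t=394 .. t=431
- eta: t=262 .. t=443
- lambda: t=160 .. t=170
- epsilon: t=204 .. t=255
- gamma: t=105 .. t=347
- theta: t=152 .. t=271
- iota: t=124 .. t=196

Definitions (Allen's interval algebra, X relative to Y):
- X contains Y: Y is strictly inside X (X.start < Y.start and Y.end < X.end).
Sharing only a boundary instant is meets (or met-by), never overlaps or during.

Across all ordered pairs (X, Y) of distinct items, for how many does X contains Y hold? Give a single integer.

Checking all 90 ordered pairs for relation 'contains'; matching pairs in alphabetical order:
(alpha, epsilon): alpha contains epsilon ✓
(alpha, iota): alpha contains iota ✓
(alpha, lambda): alpha contains lambda ✓
(alpha, mu): alpha contains mu ✓
(alpha, theta): alpha contains theta ✓
(eta, delta): eta contains delta ✓
(eta, kappa): eta contains kappa ✓
(gamma, delta): gamma contains delta ✓
(gamma, epsilon): gamma contains epsilon ✓
(gamma, iota): gamma contains iota ✓
(gamma, lambda): gamma contains lambda ✓
(gamma, mu): gamma contains mu ✓
(gamma, theta): gamma contains theta ✓
(iota, lambda): iota contains lambda ✓
(theta, epsilon): theta contains epsilon ✓
(theta, lambda): theta contains lambda ✓
Count: 16.

16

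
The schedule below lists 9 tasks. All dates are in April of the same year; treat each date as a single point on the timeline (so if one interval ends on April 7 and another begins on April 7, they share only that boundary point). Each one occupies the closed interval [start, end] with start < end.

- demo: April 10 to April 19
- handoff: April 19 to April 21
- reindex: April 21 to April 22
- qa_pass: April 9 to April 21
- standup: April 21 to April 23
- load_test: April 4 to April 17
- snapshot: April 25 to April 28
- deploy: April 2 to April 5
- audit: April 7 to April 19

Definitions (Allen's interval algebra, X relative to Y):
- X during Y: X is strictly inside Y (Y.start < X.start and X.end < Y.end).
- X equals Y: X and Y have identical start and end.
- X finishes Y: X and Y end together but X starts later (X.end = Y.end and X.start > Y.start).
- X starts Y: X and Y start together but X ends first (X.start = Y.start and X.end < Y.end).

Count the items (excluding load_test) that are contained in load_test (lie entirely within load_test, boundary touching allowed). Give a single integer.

0

Target load_test = [April 4, April 17].
audit [April 7, April 19] → overlapped-by → no.
demo [April 10, April 19] → overlapped-by → no.
deploy [April 2, April 5] → overlaps → no.
handoff [April 19, April 21] → after → no.
qa_pass [April 9, April 21] → overlapped-by → no.
reindex [April 21, April 22] → after → no.
snapshot [April 25, April 28] → after → no.
standup [April 21, April 23] → after → no.
Total: 0.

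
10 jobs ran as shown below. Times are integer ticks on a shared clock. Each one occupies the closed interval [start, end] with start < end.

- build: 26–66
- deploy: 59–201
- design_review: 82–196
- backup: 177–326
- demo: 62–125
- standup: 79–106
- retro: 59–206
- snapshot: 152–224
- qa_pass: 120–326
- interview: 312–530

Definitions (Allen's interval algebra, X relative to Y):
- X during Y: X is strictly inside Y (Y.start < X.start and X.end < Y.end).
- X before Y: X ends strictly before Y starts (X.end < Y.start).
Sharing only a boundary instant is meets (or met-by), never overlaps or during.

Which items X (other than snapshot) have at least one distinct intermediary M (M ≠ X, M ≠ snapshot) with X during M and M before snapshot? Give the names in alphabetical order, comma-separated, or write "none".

Target snapshot = [152, 224].
Intermediaries M with M before snapshot: build, demo, standup.
Via build — items with X during build: none.
Via demo — items with X during demo: standup.
Via standup — items with X during standup: none.
Union: standup.

standup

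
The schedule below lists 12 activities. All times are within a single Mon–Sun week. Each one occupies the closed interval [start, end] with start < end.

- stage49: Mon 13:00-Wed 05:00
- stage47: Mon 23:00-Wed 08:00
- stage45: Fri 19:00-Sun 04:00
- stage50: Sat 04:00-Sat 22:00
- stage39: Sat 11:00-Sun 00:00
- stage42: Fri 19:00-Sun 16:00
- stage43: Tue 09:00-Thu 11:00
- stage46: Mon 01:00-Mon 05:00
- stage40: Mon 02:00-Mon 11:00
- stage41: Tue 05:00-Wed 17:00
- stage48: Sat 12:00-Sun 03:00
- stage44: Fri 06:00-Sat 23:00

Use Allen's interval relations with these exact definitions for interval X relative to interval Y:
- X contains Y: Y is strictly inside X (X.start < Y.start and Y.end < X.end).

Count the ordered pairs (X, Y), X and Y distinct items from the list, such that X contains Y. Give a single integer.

Checking all 132 ordered pairs for relation 'contains'; matching pairs in alphabetical order:
(stage42, stage39): stage42 contains stage39 ✓
(stage42, stage48): stage42 contains stage48 ✓
(stage42, stage50): stage42 contains stage50 ✓
(stage44, stage50): stage44 contains stage50 ✓
(stage45, stage39): stage45 contains stage39 ✓
(stage45, stage48): stage45 contains stage48 ✓
(stage45, stage50): stage45 contains stage50 ✓
Count: 7.

7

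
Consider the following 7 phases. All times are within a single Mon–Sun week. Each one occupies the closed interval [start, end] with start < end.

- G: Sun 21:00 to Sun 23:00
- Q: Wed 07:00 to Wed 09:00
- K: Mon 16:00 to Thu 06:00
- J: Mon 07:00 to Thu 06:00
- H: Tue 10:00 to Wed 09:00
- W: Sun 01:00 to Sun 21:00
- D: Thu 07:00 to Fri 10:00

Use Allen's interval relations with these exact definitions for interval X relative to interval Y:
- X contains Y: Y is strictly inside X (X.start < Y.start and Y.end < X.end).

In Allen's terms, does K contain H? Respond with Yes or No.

Yes

K = [Mon 16:00, Thu 06:00], H = [Tue 10:00, Wed 09:00].
Actual relation of K to H: contains.
Asked whether 'contains' holds → Yes.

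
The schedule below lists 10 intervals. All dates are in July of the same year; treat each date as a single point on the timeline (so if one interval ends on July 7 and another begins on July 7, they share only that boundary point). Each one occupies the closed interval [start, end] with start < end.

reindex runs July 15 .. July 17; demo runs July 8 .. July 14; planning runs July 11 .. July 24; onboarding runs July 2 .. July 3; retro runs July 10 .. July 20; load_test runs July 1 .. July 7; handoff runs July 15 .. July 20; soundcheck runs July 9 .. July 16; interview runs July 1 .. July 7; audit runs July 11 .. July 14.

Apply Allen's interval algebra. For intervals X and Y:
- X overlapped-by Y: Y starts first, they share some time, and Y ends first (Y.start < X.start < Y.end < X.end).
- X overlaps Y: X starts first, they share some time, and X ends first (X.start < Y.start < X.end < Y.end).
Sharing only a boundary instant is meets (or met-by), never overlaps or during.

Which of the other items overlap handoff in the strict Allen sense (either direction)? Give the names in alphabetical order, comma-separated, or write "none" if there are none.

soundcheck

Target handoff = [July 15, July 20].
audit [July 11, July 14] → before → no.
demo [July 8, July 14] → before → no.
interview [July 1, July 7] → before → no.
load_test [July 1, July 7] → before → no.
onboarding [July 2, July 3] → before → no.
planning [July 11, July 24] → contains → no.
reindex [July 15, July 17] → starts → no.
retro [July 10, July 20] → finished-by → no.
soundcheck [July 9, July 16] → overlaps → yes.
Result: soundcheck.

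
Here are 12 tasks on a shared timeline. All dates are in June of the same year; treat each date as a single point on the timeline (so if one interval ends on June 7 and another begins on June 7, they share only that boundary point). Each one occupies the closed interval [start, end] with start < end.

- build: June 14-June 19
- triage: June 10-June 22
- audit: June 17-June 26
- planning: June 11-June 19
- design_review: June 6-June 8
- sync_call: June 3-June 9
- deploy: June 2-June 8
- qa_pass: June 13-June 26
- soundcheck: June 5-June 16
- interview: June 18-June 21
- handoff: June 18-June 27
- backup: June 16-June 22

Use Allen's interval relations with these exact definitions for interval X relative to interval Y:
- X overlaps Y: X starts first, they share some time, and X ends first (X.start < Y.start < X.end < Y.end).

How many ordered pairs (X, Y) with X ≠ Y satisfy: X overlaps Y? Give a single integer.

Checking all 132 ordered pairs for relation 'overlaps'; matching pairs in alphabetical order:
(audit, handoff): audit overlaps handoff ✓
(backup, audit): backup overlaps audit ✓
(backup, handoff): backup overlaps handoff ✓
(build, audit): build overlaps audit ✓
(build, backup): build overlaps backup ✓
(build, handoff): build overlaps handoff ✓
(build, interview): build overlaps interview ✓
(deploy, soundcheck): deploy overlaps soundcheck ✓
(deploy, sync_call): deploy overlaps sync_call ✓
(planning, audit): planning overlaps audit ✓
(planning, backup): planning overlaps backup ✓
(planning, handoff): planning overlaps handoff ✓
(planning, interview): planning overlaps interview ✓
(planning, qa_pass): planning overlaps qa_pass ✓
(qa_pass, handoff): qa_pass overlaps handoff ✓
(soundcheck, build): soundcheck overlaps build ✓
(soundcheck, planning): soundcheck overlaps planning ✓
(soundcheck, qa_pass): soundcheck overlaps qa_pass ✓
(soundcheck, triage): soundcheck overlaps triage ✓
(sync_call, soundcheck): sync_call overlaps soundcheck ✓
(triage, audit): triage overlaps audit ✓
(triage, handoff): triage overlaps handoff ✓
(triage, qa_pass): triage overlaps qa_pass ✓
Count: 23.

23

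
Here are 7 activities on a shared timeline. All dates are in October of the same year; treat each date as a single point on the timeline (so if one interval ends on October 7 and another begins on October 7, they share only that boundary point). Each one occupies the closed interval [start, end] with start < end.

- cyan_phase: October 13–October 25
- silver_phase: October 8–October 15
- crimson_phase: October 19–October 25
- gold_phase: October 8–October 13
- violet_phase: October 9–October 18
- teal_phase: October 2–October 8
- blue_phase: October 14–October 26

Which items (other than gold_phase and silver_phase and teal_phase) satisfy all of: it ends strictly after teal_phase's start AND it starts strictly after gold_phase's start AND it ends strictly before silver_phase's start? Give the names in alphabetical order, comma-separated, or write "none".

none

Conditions: its end is strictly after teal_phase's start (X.end > October 2) AND its start is strictly after gold_phase's start (X.start > October 8) AND its end is strictly before silver_phase's start (X.end < October 8).
blue_phase: end October 26 > October 2? ✓; start October 14 > October 8? ✓; end October 26 < October 8? ✗ → no.
crimson_phase: end October 25 > October 2? ✓; start October 19 > October 8? ✓; end October 25 < October 8? ✗ → no.
cyan_phase: end October 25 > October 2? ✓; start October 13 > October 8? ✓; end October 25 < October 8? ✗ → no.
violet_phase: end October 18 > October 2? ✓; start October 9 > October 8? ✓; end October 18 < October 8? ✗ → no.
Result: none.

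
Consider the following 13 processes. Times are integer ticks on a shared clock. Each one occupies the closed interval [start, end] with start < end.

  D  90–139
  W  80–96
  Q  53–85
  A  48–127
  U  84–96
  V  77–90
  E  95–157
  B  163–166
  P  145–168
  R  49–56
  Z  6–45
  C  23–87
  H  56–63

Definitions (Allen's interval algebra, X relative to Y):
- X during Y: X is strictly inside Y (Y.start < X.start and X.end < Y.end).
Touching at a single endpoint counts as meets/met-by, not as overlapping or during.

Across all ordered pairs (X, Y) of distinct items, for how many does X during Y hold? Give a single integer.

Checking all 156 ordered pairs for relation 'during'; matching pairs in alphabetical order:
(B, P): B during P ✓
(H, A): H during A ✓
(H, C): H during C ✓
(H, Q): H during Q ✓
(Q, A): Q during A ✓
(Q, C): Q during C ✓
(R, A): R during A ✓
(R, C): R during C ✓
(U, A): U during A ✓
(V, A): V during A ✓
(W, A): W during A ✓
Count: 11.

11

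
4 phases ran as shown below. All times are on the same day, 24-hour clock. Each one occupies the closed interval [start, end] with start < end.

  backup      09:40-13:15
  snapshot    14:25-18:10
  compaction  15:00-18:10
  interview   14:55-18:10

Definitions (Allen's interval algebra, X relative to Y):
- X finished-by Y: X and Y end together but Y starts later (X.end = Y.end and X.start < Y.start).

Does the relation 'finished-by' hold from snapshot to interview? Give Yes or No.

snapshot = [14:25, 18:10], interview = [14:55, 18:10].
Actual relation of snapshot to interview: finished-by.
Asked whether 'finished-by' holds → Yes.

Yes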